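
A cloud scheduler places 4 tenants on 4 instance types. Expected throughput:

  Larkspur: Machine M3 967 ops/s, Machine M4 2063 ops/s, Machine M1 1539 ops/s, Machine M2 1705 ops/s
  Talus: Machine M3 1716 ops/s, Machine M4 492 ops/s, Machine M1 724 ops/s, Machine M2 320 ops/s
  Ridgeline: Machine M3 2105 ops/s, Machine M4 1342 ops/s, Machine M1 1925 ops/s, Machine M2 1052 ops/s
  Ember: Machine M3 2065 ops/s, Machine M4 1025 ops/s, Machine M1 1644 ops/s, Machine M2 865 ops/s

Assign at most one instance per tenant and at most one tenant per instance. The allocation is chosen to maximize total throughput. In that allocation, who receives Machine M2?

This is the linear assignment problem.
Optimal: Larkspur→Machine M4 (2063 ops/s), Talus→Machine M3 (1716 ops/s), Ridgeline→Machine M1 (1925 ops/s), Ember→Machine M2 (865 ops/s) — total 2063+1716+1925+865 = 6569 ops/s.
Max-entry greedy (repeatedly take the single best remaining cell) gives 6132 ops/s, worse by 437.
Next-best assignment: Larkspur→Machine M4, Talus→Machine M3, Ridgeline→Machine M2, Ember→Machine M1 = 6475 ops/s.
Swapping Talus↔Ember (Talus→Machine M2 320 ops/s, Ember→Machine M3 2065 ops/s) loses 196.
Every other assignment is strictly worse.
Ember's own top instance is Machine M3 (2065 ops/s), but forcing Ember→Machine M3 and reassigning the rest optimally gives only 6373 ops/s — worse by 196.

Ember receives Machine M2.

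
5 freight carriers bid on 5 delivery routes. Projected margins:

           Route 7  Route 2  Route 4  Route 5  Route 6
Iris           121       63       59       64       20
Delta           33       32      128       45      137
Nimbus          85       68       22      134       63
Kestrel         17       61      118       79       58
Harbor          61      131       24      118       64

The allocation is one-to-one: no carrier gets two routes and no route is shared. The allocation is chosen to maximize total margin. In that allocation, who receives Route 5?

Nimbus receives Route 5.

This is a one-to-one assignment (maximum-weight bipartite matching).
Optimal: Iris→Route 7 ($121k), Delta→Route 6 ($137k), Nimbus→Route 5 ($134k), Kestrel→Route 4 ($118k), Harbor→Route 2 ($131k) — total 121+137+134+118+131 = $641k.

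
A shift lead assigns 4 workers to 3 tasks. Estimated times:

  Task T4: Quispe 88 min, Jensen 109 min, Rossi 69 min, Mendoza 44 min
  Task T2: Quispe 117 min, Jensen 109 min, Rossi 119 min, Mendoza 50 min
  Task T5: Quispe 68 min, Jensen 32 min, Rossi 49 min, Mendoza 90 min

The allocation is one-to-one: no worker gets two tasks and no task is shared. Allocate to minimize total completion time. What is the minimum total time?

Min total: 151 min

This is a one-to-one assignment (minimum-cost bipartite matching).
Optimal: Rossi→Task T4 (69 min), Mendoza→Task T2 (50 min), Jensen→Task T5 (32 min) — total 69+50+32 = 151 min.
Swapping Rossi↔Mendoza (Rossi→Task T2 119 min, Mendoza→Task T4 44 min) adds 44.
No other one-to-one assignment undercuts 151 min.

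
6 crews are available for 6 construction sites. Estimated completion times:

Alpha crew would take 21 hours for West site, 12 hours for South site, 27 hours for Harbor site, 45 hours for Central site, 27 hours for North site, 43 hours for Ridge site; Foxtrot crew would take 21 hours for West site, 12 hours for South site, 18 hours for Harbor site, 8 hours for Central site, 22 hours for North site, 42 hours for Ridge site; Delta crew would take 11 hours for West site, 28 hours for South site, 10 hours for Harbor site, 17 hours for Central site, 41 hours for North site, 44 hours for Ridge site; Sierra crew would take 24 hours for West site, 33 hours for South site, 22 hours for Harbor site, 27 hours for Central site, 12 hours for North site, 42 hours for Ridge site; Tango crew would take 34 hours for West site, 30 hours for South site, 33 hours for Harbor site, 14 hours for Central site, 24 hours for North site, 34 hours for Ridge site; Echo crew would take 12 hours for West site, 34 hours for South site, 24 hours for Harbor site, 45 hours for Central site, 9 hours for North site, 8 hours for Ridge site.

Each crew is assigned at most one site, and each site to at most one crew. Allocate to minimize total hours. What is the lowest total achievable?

Min total: 75 hours

This is the linear assignment problem.
Optimal: Alpha crew→South site (12 hours), Foxtrot crew→Harbor site (18 hours), Delta crew→West site (11 hours), Sierra crew→North site (12 hours), Tango crew→Central site (14 hours), Echo crew→Ridge site (8 hours) — total 12+18+11+12+14+8 = 75 hours.
Next-best assignment: Alpha crew→West site, Foxtrot crew→South site, Delta crew→Harbor site, Sierra crew→North site, Tango crew→Central site, Echo crew→Ridge site = 77 hours.
Swapping Delta crew↔Foxtrot crew (Delta crew→Harbor site 10 hours, Foxtrot crew→West site 21 hours) adds 2.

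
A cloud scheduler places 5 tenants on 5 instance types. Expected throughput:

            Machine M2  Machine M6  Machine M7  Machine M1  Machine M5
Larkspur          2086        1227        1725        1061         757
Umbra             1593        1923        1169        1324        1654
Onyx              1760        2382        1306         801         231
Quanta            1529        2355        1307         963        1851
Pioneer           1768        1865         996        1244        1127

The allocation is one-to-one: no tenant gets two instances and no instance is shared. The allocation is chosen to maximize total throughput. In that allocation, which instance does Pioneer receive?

Pioneer receives Machine M2.

Optimal: Larkspur→Machine M7 (1725 ops/s), Umbra→Machine M1 (1324 ops/s), Onyx→Machine M6 (2382 ops/s), Quanta→Machine M5 (1851 ops/s), Pioneer→Machine M2 (1768 ops/s) — total 1725+1324+2382+1851+1768 = 9050 ops/s.
Column-greedy (each instance in turn goes to its best remaining tenant) gives 8226 ops/s, worse by 824.
Next-best assignment: Larkspur→Machine M7, Umbra→Machine M2, Onyx→Machine M6, Quanta→Machine M5, Pioneer→Machine M1 = 8795 ops/s.
Swapping Larkspur↔Quanta (Larkspur→Machine M5 757 ops/s, Quanta→Machine M7 1307 ops/s) loses 1512.
Checked against all permutations: 9050 ops/s is optimal.
Pioneer's own top instance is Machine M6 (1865 ops/s), but forcing Pioneer→Machine M6 and reassigning the rest optimally gives only 8525 ops/s — worse by 525.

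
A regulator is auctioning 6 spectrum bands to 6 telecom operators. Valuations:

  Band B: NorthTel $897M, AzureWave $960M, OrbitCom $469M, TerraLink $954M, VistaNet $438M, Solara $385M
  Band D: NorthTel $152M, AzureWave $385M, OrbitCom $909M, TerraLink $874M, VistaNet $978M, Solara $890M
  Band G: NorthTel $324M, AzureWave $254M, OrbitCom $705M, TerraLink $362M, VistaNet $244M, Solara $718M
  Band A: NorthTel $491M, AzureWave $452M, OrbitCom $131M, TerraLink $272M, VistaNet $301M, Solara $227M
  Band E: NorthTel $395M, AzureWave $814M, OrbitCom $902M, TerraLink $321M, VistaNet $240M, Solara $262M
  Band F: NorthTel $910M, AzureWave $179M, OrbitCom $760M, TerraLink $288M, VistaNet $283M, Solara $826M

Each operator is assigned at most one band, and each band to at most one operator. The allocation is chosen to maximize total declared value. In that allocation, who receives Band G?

Solara receives Band G.

This is the linear assignment problem.
Optimal: NorthTel→Band F ($910M), AzureWave→Band A ($452M), OrbitCom→Band E ($902M), TerraLink→Band B ($954M), VistaNet→Band D ($978M), Solara→Band G ($718M) — total 910+452+902+954+978+718 = $4914M.
Max-entry greedy (repeatedly take the single best remaining cell) gives $4740M, worse by 174.
Next-best assignment: NorthTel→Band A, AzureWave→Band E, OrbitCom→Band G, TerraLink→Band B, VistaNet→Band D, Solara→Band F = $4768M.
Solara's own top band is Band D ($890M), but forcing Solara→Band D and reassigning the rest optimally gives only $4574M — worse by 340.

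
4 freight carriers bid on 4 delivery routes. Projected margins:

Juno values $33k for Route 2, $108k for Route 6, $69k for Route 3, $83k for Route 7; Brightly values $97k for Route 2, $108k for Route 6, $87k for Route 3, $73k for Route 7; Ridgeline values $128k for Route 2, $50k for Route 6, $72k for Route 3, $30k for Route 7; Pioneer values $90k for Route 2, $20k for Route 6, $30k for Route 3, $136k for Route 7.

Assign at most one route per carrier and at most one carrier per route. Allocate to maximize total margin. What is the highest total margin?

This is the linear assignment problem.
Optimal: Juno→Route 6 ($108k), Brightly→Route 3 ($87k), Ridgeline→Route 2 ($128k), Pioneer→Route 7 ($136k) — total 108+87+128+136 = $459k.
Row-greedy (each carrier in turn takes its best remaining route) gives $413k, worse by 46.
Next-best assignment: Juno→Route 3, Brightly→Route 6, Ridgeline→Route 2, Pioneer→Route 7 = $441k.

Maximum total: $459k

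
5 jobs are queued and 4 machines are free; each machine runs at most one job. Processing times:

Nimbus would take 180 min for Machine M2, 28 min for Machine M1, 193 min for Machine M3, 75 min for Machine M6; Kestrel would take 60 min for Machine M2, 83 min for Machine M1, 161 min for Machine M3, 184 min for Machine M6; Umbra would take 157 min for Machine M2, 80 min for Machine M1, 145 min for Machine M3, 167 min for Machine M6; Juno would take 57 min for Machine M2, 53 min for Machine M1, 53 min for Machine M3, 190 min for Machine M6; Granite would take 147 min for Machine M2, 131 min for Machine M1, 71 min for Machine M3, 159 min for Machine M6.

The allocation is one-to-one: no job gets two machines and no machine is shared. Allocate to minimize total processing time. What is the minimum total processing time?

Optimal: Kestrel→Machine M2 (60 min), Juno→Machine M1 (53 min), Granite→Machine M3 (71 min), Nimbus→Machine M6 (75 min) — total 60+53+71+75 = 259 min.
Min-entry greedy (repeatedly take the single cheapest remaining cell) gives 300 min, worse by 41.
Next-best assignment: Kestrel→Machine M2, Umbra→Machine M1, Juno→Machine M3, Nimbus→Machine M6 = 268 min.

Min total: 259 min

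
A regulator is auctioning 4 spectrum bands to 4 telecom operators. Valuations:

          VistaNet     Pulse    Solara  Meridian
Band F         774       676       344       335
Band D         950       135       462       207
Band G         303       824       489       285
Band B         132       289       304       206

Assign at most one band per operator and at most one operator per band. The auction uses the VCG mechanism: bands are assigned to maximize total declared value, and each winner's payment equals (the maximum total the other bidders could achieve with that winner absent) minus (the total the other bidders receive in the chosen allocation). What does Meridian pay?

Meridian pays $40M.

Efficient allocation: VistaNet→Band D ($950M), Pulse→Band G ($824M), Solara→Band B ($304M), Meridian→Band F ($335M); total welfare W = $2413M.
Meridian receives Band F at value $335M, so the others get W − 335 = $2078M.
Without Meridian: best allocation of the remaining 3 bidders over all 4 bands is VistaNet→Band D ($950M), Pulse→Band G ($824M), Solara→Band F ($344M), total $2118M.
VCG payment = (others' best without Meridian) − (others' welfare with Meridian) = 2118 − 2078 = $40M.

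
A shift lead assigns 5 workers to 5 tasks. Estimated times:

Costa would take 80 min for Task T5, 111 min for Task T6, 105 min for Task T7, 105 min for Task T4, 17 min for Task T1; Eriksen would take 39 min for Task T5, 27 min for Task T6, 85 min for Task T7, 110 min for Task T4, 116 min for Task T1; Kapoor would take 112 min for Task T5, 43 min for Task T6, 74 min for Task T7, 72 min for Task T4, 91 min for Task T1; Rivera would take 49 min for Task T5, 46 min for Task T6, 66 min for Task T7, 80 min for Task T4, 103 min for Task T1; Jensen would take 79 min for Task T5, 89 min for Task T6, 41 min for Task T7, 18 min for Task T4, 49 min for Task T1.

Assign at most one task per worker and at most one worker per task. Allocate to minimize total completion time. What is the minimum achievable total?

Optimal: Costa→Task T1 (17 min), Eriksen→Task T5 (39 min), Kapoor→Task T6 (43 min), Rivera→Task T7 (66 min), Jensen→Task T4 (18 min) — total 17+39+43+66+18 = 183 min.
Column-greedy (each task in turn goes to its cheapest remaining worker) gives 220 min, worse by 37.
Next-best assignment: Costa→Task T1, Eriksen→Task T6, Kapoor→Task T7, Rivera→Task T5, Jensen→Task T4 = 185 min.

Minimum total: 183 min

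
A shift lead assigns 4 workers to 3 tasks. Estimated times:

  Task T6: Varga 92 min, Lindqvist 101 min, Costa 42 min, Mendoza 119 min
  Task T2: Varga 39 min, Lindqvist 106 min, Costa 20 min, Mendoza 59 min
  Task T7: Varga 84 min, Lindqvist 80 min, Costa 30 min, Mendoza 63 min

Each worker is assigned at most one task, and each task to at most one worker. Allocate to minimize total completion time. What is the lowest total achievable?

Optimal: Costa→Task T6 (42 min), Varga→Task T2 (39 min), Mendoza→Task T7 (63 min) — total 42+39+63 = 144 min.
No other one-to-one assignment undercuts 144 min.

Minimum total: 144 min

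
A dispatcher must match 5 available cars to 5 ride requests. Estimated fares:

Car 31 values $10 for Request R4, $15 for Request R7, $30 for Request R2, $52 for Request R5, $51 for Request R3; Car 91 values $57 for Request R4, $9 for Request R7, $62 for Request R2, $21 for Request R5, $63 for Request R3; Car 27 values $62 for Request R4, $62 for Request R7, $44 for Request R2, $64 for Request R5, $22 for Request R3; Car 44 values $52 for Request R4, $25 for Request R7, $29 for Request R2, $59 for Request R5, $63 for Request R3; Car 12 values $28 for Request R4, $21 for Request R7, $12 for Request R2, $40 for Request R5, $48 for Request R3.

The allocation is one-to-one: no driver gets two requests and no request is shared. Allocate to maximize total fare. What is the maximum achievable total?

This is the linear assignment problem.
Optimal: Car 31→Request R5 ($52), Car 91→Request R2 ($62), Car 27→Request R7 ($62), Car 44→Request R4 ($52), Car 12→Request R3 ($48) — total 52+62+62+52+48 = $276.
Row-greedy (each driver in turn takes its best remaining request) gives $227, worse by 49.
Swapping Car 91↔Car 31 (Car 91→Request R5 $21, Car 31→Request R2 $30) loses 63.
Every other assignment is strictly worse.

Max total: $276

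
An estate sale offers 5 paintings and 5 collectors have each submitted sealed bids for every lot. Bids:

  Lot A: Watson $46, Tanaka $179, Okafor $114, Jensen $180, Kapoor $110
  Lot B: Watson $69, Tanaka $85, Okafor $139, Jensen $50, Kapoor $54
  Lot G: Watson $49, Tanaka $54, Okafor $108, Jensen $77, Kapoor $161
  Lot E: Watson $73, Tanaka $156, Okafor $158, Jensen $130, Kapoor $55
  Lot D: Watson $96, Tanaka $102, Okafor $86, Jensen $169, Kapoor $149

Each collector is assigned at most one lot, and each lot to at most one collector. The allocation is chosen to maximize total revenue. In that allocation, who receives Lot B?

Treat this as an assignment problem: match each collector to one lot.
Optimal: Watson→Lot B ($69), Tanaka→Lot A ($179), Okafor→Lot E ($158), Jensen→Lot D ($169), Kapoor→Lot G ($161) — total 69+179+158+169+161 = $736.
Max-entry greedy (repeatedly take the single best remaining cell) gives $670, worse by 66.
Next-best assignment: Watson→Lot D, Tanaka→Lot E, Okafor→Lot B, Jensen→Lot A, Kapoor→Lot G = $732.
Watson's own top lot is Lot D ($96), but forcing Watson→Lot D and reassigning the rest optimally gives only $732 — worse by 4.

Watson receives Lot B.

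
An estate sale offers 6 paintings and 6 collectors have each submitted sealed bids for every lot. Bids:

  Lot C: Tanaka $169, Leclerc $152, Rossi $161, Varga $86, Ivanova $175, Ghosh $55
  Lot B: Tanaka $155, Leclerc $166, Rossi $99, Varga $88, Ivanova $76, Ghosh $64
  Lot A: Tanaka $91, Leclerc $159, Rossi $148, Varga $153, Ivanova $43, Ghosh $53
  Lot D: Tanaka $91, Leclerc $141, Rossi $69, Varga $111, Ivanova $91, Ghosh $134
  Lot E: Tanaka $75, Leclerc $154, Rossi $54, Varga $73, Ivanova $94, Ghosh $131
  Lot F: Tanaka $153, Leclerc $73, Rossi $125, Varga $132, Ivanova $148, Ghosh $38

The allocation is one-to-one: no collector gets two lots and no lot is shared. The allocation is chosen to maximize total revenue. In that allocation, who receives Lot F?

Ivanova receives Lot F.

Optimal: Tanaka→Lot B ($155), Leclerc→Lot E ($154), Rossi→Lot C ($161), Varga→Lot A ($153), Ivanova→Lot F ($148), Ghosh→Lot D ($134) — total 155+154+161+153+148+134 = $905.
Column-greedy (each lot in turn goes to its best remaining collector) gives $828, worse by 77.
Ivanova's own top lot is Lot C ($175), but forcing Ivanova→Lot C and reassigning the rest optimally gives only $898 — worse by 7.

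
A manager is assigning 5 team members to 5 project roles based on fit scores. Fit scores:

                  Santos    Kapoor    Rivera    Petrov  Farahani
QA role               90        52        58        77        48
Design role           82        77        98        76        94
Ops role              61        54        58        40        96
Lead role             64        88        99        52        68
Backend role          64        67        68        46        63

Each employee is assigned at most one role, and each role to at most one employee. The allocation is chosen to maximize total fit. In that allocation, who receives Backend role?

Optimal: Santos→QA role (90 pts), Kapoor→Backend role (67 pts), Rivera→Lead role (99 pts), Petrov→Design role (76 pts), Farahani→Ops role (96 pts) — total 90+67+99+76+96 = 428 pts.
Max-entry greedy (repeatedly take the single best remaining cell) gives 408 pts, worse by 20.
Swapping Rivera↔Farahani (Rivera→Ops role 58 pts, Farahani→Lead role 68 pts) loses 69.
Kapoor's own top role is Lead role (88 pts), but forcing Kapoor→Lead role and reassigning the rest optimally gives only 423 pts — worse by 5.

Kapoor receives Backend role.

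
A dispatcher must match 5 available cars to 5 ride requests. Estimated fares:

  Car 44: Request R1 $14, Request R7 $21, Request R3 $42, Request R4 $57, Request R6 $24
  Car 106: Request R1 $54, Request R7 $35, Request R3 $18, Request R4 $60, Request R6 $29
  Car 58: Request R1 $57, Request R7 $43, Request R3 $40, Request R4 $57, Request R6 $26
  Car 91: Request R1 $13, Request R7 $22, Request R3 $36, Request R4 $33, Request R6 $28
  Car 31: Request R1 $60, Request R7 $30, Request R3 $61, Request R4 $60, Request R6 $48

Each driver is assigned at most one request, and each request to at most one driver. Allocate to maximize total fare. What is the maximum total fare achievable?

Treat this as an assignment problem: match each driver to one request.
Optimal: Car 44→Request R4 ($57), Car 106→Request R1 ($54), Car 58→Request R7 ($43), Car 91→Request R6 ($28), Car 31→Request R3 ($61) — total 57+54+43+28+61 = $243.
Column-greedy (each request in turn goes to its best remaining driver) gives $233, worse by 10.
Next-best assignment: Car 44→Request R4, Car 106→Request R1, Car 58→Request R7, Car 91→Request R3, Car 31→Request R6 = $238.
Swapping Car 91↔Car 31 (Car 91→Request R3 $36, Car 31→Request R6 $48) loses 5.
Checked against all permutations: $243 is optimal.

Maximum total: $243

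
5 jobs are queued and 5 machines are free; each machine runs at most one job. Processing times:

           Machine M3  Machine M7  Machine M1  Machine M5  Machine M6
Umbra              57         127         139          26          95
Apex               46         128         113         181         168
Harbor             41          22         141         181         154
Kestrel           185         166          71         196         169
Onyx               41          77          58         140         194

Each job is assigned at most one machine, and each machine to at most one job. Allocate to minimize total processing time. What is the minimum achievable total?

Optimal: Umbra→Machine M5 (26 min), Apex→Machine M3 (46 min), Harbor→Machine M7 (22 min), Kestrel→Machine M6 (169 min), Onyx→Machine M1 (58 min) — total 26+46+22+169+58 = 321 min.
Row-greedy (each job in turn takes its cheapest remaining machine) gives 359 min, worse by 38.

Min total: 321 min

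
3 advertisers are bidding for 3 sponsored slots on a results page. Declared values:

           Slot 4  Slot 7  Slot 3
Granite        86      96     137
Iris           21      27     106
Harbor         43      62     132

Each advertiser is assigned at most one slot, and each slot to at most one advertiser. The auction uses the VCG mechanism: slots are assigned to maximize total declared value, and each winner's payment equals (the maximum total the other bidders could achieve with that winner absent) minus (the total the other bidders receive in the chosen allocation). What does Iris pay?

Efficient allocation: Granite→Slot 4 ($86), Iris→Slot 3 ($106), Harbor→Slot 7 ($62); total welfare W = $254.
Iris receives Slot 3 at value $106, so the others get W − 106 = $148.
Without Iris: best allocation of the remaining 2 bidders over all 3 slots is Granite→Slot 7 ($96), Harbor→Slot 3 ($132), total $228.
VCG payment = (others' best without Iris) − (others' welfare with Iris) = 228 − 148 = $80.

Iris pays $80.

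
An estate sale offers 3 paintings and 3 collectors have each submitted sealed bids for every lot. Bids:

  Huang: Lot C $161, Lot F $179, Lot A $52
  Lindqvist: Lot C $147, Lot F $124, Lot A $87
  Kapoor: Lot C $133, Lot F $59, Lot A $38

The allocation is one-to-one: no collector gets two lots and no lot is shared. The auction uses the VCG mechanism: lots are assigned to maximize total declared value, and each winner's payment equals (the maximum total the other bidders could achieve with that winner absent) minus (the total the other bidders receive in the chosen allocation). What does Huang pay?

Huang pays $37.

Efficient allocation: Huang→Lot F ($179), Lindqvist→Lot A ($87), Kapoor→Lot C ($133); total welfare W = $399.
Huang receives Lot F at value $179, so the others get W − 179 = $220.
Without Huang: best allocation of the remaining 2 bidders over all 3 lots is Lindqvist→Lot F ($124), Kapoor→Lot C ($133), total $257.
VCG payment = (others' best without Huang) − (others' welfare with Huang) = 257 − 220 = $37.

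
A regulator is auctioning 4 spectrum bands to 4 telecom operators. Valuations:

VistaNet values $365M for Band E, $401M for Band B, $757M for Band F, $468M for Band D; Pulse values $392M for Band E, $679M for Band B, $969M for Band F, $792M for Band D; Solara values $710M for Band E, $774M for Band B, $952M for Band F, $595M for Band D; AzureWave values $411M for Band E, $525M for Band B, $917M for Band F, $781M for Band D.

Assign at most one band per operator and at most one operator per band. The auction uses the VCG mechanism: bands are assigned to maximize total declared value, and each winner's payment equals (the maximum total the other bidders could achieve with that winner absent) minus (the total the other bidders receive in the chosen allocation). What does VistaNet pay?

Efficient allocation: VistaNet→Band F ($757M), Pulse→Band B ($679M), Solara→Band E ($710M), AzureWave→Band D ($781M); total welfare W = $2927M.
VistaNet receives Band F at value $757M, so the others get W − 757 = $2170M.
Without VistaNet: best allocation of the remaining 3 bidders over all 4 bands is Pulse→Band F ($969M), Solara→Band B ($774M), AzureWave→Band D ($781M), total $2524M.
VCG payment = (others' best without VistaNet) − (others' welfare with VistaNet) = 2524 − 2170 = $354M.

VistaNet pays $354M.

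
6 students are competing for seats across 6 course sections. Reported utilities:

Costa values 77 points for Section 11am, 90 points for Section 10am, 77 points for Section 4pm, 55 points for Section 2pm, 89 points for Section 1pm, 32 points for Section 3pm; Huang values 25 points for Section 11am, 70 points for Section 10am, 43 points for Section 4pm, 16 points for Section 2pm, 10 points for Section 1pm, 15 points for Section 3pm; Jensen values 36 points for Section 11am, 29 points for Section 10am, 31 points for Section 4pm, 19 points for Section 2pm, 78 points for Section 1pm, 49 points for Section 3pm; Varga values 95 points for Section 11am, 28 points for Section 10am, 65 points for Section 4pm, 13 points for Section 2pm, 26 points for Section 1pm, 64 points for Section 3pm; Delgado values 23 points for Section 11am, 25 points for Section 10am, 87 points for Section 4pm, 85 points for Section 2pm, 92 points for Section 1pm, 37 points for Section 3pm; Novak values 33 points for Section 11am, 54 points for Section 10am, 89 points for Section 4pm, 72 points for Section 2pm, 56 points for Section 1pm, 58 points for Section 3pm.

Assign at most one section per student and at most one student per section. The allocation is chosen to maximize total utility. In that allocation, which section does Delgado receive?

Delgado receives Section 2pm.

Optimal: Costa→Section 1pm (89 points), Huang→Section 10am (70 points), Jensen→Section 3pm (49 points), Varga→Section 11am (95 points), Delgado→Section 2pm (85 points), Novak→Section 4pm (89 points) — total 89+70+49+95+85+89 = 477 points.
Column-greedy (each section in turn goes to its best remaining student) gives 452 points, worse by 25.
Swapping Varga↔Novak (Varga→Section 4pm 65 points, Novak→Section 11am 33 points) loses 86.
Delgado's own top section is Section 1pm (92 points), but forcing Delgado→Section 1pm and reassigning the rest optimally gives only 455 points — worse by 22.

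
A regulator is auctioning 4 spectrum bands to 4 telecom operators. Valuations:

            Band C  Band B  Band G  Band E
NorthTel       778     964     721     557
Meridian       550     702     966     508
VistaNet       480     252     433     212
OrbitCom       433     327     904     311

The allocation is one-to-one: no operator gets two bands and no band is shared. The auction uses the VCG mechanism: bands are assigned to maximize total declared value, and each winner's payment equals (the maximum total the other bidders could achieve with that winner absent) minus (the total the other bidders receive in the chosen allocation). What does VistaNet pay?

Efficient allocation: NorthTel→Band B ($964M), Meridian→Band E ($508M), VistaNet→Band C ($480M), OrbitCom→Band G ($904M); total welfare W = $2856M.
VistaNet receives Band C at value $480M, so the others get W − 480 = $2376M.
Without VistaNet: best allocation of the remaining 3 bidders over all 4 bands is NorthTel→Band B ($964M), Meridian→Band C ($550M), OrbitCom→Band G ($904M), total $2418M.
VCG payment = (others' best without VistaNet) − (others' welfare with VistaNet) = 2418 − 2376 = $42M.

VistaNet pays $42M.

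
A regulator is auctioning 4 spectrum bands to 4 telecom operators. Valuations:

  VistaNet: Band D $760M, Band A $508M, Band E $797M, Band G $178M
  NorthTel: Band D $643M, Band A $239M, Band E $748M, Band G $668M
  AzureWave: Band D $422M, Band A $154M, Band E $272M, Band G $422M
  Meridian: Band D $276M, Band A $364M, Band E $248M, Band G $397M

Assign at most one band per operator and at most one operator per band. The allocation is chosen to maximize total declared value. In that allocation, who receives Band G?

AzureWave receives Band G.

Treat this as an assignment problem: match each operator to one band.
Optimal: VistaNet→Band D ($760M), NorthTel→Band E ($748M), AzureWave→Band G ($422M), Meridian→Band A ($364M) — total 760+748+422+364 = $2294M.
AzureWave's own top band is Band D ($422M), but forcing AzureWave→Band D and reassigning the rest optimally gives only $2251M — worse by 43.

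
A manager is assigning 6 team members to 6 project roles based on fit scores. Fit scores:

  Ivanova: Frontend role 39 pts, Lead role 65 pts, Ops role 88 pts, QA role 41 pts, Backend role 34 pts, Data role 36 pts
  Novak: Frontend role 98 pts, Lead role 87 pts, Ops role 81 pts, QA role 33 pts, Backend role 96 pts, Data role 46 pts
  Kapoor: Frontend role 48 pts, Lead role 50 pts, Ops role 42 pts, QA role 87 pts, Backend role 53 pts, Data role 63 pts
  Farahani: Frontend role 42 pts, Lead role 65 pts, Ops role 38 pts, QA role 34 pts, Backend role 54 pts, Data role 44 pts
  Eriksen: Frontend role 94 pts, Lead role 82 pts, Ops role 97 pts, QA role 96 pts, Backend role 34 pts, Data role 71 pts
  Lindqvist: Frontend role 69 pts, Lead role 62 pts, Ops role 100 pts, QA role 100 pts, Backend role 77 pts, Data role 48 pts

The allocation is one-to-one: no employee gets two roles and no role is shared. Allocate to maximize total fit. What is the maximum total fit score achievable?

Maximum total: 506 pts

Optimal: Ivanova→Ops role (88 pts), Novak→Backend role (96 pts), Kapoor→Data role (63 pts), Farahani→Lead role (65 pts), Eriksen→Frontend role (94 pts), Lindqvist→QA role (100 pts) — total 88+96+63+65+94+100 = 506 pts.
Max-entry greedy (repeatedly take the single best remaining cell) gives 476 pts, worse by 30.
Swapping Lindqvist↔Novak (Lindqvist→Backend role 77 pts, Novak→QA role 33 pts) loses 86.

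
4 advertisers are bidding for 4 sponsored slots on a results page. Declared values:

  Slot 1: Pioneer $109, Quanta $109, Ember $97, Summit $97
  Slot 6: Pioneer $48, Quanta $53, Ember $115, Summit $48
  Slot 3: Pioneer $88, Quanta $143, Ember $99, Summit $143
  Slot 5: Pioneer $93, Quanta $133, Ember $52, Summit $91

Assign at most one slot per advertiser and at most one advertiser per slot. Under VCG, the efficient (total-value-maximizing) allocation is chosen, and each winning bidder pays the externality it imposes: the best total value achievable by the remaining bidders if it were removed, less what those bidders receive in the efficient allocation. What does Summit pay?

Efficient allocation: Pioneer→Slot 1 ($109), Quanta→Slot 5 ($133), Ember→Slot 6 ($115), Summit→Slot 3 ($143); total welfare W = $500.
Summit receives Slot 3 at value $143, so the others get W − 143 = $357.
Without Summit: best allocation of the remaining 3 bidders over all 4 slots is Pioneer→Slot 1 ($109), Quanta→Slot 3 ($143), Ember→Slot 6 ($115), total $367.
VCG payment = (others' best without Summit) − (others' welfare with Summit) = 367 − 357 = $10.

Summit pays $10.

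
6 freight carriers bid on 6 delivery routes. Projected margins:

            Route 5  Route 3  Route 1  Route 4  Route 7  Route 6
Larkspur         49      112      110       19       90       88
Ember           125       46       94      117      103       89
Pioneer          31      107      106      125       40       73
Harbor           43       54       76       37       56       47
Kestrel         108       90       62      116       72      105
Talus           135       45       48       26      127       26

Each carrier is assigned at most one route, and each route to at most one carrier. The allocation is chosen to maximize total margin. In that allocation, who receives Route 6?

Kestrel receives Route 6.

Optimal: Larkspur→Route 3 ($112k), Ember→Route 5 ($125k), Pioneer→Route 4 ($125k), Harbor→Route 1 ($76k), Kestrel→Route 6 ($105k), Talus→Route 7 ($127k) — total 112+125+125+76+105+127 = $670k.
Kestrel's own top route is Route 4 ($116k), but forcing Kestrel→Route 4 and reassigning the rest optimally gives only $639k — worse by 31.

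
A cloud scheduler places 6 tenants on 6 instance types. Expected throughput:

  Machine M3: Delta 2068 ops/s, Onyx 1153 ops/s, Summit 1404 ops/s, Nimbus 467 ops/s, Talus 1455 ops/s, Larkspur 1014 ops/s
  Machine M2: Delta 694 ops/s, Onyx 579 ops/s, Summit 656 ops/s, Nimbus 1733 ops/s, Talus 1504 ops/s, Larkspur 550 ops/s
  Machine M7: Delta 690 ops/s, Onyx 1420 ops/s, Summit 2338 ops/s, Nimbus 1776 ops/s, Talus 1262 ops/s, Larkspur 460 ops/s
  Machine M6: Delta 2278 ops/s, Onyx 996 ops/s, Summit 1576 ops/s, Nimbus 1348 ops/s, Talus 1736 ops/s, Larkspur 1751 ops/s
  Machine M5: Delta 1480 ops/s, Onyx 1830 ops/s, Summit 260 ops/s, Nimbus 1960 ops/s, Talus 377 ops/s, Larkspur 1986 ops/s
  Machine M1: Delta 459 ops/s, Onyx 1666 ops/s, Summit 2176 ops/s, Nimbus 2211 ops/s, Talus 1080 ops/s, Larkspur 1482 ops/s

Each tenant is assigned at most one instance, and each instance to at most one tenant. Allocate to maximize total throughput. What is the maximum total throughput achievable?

Maximum total: 11702 ops/s

Treat this as an assignment problem: match each tenant to one instance.
Optimal: Delta→Machine M3 (2068 ops/s), Onyx→Machine M5 (1830 ops/s), Summit→Machine M7 (2338 ops/s), Nimbus→Machine M1 (2211 ops/s), Talus→Machine M2 (1504 ops/s), Larkspur→Machine M6 (1751 ops/s) — total 2068+1830+2338+2211+1504+1751 = 11702 ops/s.
Next-best assignment: Delta→Machine M3, Onyx→Machine M1, Summit→Machine M7, Nimbus→Machine M2, Talus→Machine M6, Larkspur→Machine M5 = 11527 ops/s.
No other one-to-one assignment exceeds 11702 ops/s.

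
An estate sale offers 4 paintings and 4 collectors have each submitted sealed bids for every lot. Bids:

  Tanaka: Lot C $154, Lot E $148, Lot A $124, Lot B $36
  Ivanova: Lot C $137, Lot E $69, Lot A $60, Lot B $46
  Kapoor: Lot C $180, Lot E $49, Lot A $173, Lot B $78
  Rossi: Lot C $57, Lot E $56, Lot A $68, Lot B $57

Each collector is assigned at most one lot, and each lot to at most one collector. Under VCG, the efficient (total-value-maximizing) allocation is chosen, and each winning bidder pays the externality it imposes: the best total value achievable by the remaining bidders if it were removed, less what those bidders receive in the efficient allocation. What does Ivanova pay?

Efficient allocation: Tanaka→Lot E ($148), Ivanova→Lot C ($137), Kapoor→Lot A ($173), Rossi→Lot B ($57); total welfare W = $515.
Ivanova receives Lot C at value $137, so the others get W − 137 = $378.
Without Ivanova: best allocation of the remaining 3 bidders over all 4 lots is Tanaka→Lot E ($148), Kapoor→Lot C ($180), Rossi→Lot A ($68), total $396.
VCG payment = (others' best without Ivanova) − (others' welfare with Ivanova) = 396 − 378 = $18.

Ivanova pays $18.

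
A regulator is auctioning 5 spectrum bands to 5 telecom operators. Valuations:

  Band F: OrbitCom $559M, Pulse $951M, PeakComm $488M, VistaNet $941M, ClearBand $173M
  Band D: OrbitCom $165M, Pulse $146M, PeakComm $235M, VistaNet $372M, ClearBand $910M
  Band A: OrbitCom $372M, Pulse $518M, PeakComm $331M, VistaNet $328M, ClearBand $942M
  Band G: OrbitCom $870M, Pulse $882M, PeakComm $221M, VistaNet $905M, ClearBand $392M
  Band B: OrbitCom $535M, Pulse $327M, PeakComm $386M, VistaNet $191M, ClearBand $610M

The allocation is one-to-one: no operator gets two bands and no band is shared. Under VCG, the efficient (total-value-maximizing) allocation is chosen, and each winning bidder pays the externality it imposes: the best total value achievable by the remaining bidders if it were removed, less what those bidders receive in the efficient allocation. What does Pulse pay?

Efficient allocation: OrbitCom→Band B ($535M), Pulse→Band F ($951M), PeakComm→Band A ($331M), VistaNet→Band G ($905M), ClearBand→Band D ($910M); total welfare W = $3632M.
Pulse receives Band F at value $951M, so the others get W − 951 = $2681M.
Without Pulse: best allocation of the remaining 4 bidders over all 5 bands is OrbitCom→Band G ($870M), PeakComm→Band B ($386M), VistaNet→Band F ($941M), ClearBand→Band A ($942M), total $3139M.
VCG payment = (others' best without Pulse) − (others' welfare with Pulse) = 3139 − 2681 = $458M.

Pulse pays $458M.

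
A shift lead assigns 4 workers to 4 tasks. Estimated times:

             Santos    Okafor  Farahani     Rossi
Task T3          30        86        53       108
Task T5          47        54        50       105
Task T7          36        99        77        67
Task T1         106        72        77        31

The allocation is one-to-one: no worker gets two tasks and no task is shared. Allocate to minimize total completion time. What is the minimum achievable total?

This is a one-to-one assignment (minimum-cost bipartite matching).
Optimal: Santos→Task T7 (36 min), Okafor→Task T5 (54 min), Farahani→Task T3 (53 min), Rossi→Task T1 (31 min) — total 36+54+53+31 = 174 min.
Row-greedy (each worker in turn takes its cheapest remaining task) gives 192 min, worse by 18.
Swapping Santos↔Okafor (Santos→Task T5 47 min, Okafor→Task T7 99 min) adds 56.
Checked against all permutations: 174 min is optimal.

Minimum total: 174 min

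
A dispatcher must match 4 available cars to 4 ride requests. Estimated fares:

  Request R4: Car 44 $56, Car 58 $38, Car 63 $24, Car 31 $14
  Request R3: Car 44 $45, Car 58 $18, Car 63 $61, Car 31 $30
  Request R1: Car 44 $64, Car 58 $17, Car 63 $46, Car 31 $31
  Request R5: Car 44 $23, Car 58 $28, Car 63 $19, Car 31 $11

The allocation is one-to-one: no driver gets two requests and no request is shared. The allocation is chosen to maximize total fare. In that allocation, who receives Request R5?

Optimal: Car 44→Request R4 ($56), Car 58→Request R5 ($28), Car 63→Request R3 ($61), Car 31→Request R1 ($31) — total 56+28+61+31 = $176.
Max-entry greedy (repeatedly take the single best remaining cell) gives $174, worse by 2.
Next-best assignment: Car 44→Request R1, Car 58→Request R4, Car 63→Request R3, Car 31→Request R5 = $174.
Checked against all permutations: $176 is optimal.
Car 58's own top request is Request R4 ($38), but forcing Car 58→Request R4 and reassigning the rest optimally gives only $174 — worse by 2.

Car 58 receives Request R5.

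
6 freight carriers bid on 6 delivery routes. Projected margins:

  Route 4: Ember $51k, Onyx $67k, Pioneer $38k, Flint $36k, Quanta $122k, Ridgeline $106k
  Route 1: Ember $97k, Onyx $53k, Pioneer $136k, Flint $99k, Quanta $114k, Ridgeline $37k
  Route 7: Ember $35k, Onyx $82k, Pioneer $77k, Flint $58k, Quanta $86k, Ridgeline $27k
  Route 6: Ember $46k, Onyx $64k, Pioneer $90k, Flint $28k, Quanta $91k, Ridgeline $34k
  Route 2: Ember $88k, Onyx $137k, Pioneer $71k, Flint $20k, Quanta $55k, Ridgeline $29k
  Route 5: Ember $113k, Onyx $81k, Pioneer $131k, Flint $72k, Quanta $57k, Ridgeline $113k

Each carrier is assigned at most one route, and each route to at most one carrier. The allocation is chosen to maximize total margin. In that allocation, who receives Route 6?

Treat this as an assignment problem: match each carrier to one route.
Optimal: Ember→Route 5 ($113k), Onyx→Route 2 ($137k), Pioneer→Route 1 ($136k), Flint→Route 7 ($58k), Quanta→Route 6 ($91k), Ridgeline→Route 4 ($106k) — total 113+137+136+58+91+106 = $641k.
Max-entry greedy (repeatedly take the single best remaining cell) gives $600k, worse by 41.
No other one-to-one assignment exceeds $641k.
Quanta's own top route is Route 4 ($122k), but forcing Quanta→Route 4 and reassigning the rest optimally gives only $617k — worse by 24.

Quanta receives Route 6.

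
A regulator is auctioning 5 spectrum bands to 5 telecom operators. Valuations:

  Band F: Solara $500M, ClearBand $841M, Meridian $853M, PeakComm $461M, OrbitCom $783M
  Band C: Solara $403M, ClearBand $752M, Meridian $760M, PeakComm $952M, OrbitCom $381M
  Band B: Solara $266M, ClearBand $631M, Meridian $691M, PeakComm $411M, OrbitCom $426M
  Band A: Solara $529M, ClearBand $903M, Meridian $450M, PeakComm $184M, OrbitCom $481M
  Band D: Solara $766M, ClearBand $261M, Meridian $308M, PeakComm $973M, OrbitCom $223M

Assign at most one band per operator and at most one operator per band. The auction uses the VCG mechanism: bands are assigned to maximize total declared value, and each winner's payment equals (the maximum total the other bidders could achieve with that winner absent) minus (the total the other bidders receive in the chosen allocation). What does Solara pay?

Solara pays $90M.

Efficient allocation: Solara→Band D ($766M), ClearBand→Band A ($903M), Meridian→Band B ($691M), PeakComm→Band C ($952M), OrbitCom→Band F ($783M); total welfare W = $4095M.
Solara receives Band D at value $766M, so the others get W − 766 = $3329M.
Without Solara: best allocation of the remaining 4 bidders over all 5 bands is ClearBand→Band A ($903M), Meridian→Band C ($760M), PeakComm→Band D ($973M), OrbitCom→Band F ($783M), total $3419M.
VCG payment = (others' best without Solara) − (others' welfare with Solara) = 3419 − 3329 = $90M.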